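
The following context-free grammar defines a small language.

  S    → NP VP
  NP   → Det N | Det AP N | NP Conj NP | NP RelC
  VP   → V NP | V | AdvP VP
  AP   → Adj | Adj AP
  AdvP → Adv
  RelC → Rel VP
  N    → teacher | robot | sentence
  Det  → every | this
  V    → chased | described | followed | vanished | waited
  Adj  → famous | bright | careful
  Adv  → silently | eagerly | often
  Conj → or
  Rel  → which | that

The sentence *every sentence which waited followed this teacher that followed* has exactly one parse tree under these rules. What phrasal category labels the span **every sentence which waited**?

S
  NP
    NP
      Det: every
      N: sentence
    RelC
      Rel: which
      VP
        V: waited
  VP
    V: followed
    NP
      NP
        Det: this
        N: teacher
      RelC
        Rel: that
        VP
          V: followed
The span 'every sentence which waited' is the NP node built by NP → NP RelC.

NP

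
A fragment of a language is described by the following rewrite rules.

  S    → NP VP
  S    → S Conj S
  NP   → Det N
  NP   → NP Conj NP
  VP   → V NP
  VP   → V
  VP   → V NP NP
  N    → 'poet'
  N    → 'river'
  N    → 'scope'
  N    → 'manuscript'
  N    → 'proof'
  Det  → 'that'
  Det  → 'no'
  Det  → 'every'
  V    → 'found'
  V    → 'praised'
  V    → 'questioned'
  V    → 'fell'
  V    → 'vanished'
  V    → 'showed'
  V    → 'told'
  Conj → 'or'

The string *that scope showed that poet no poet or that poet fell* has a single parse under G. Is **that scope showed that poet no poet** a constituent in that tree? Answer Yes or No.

Yes

[S [S [NP [Det that] [N scope]] [VP [V showed] [NP [Det that] [N poet]] [NP [Det no] [N poet]]]] [Conj or] [S [NP [Det that] [N poet]] [VP [V fell]]]]
The words 'that scope showed that poet no poet' are exhaustively dominated by a single S node (built by S → NP VP), so they form a constituent.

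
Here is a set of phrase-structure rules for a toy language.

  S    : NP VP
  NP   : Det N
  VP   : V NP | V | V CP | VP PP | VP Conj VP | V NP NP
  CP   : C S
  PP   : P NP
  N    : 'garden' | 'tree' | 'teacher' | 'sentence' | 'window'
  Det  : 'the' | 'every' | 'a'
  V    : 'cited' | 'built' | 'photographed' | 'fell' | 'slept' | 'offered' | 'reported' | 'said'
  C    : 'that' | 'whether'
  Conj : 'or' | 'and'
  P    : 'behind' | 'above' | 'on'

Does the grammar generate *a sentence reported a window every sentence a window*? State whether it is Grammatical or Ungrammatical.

Ungrammatical

For S → NP VP, the only prefix that parses as NP is 'a sentence', but the remainder 'reported a window every sentence a window' is not a VP under these rules.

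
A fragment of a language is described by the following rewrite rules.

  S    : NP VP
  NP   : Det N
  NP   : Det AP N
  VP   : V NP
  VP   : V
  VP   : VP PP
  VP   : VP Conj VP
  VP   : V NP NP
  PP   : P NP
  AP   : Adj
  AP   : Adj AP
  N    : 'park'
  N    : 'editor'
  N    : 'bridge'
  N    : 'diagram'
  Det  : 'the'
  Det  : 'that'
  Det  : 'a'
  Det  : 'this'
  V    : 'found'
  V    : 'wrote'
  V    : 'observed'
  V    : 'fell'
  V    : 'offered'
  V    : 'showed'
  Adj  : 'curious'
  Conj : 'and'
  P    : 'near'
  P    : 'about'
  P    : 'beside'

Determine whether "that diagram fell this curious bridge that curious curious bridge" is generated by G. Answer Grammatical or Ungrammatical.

[S [NP [Det that] [N diagram]] [VP [V fell] [NP [Det this] [AP [Adj curious]] [N bridge]] [NP [Det that] [AP [Adj curious] [AP [Adj curious]]] [N bridge]]]]
Every word is introduced by a lexical rule and the phrasal rules combine the resulting categories into a single S.

Grammatical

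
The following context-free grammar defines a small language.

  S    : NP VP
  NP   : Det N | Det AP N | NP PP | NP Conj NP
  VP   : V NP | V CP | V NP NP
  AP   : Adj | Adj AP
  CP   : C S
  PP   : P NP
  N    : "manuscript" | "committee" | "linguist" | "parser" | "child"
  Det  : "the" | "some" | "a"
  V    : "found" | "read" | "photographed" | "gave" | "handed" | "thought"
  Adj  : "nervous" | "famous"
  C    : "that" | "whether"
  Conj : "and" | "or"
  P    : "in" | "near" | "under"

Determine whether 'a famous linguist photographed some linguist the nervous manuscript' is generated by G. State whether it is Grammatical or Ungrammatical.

Grammatical

S
  NP
    Det: a
    AP
      Adj: famous
    N: linguist
  VP
    V: photographed
    NP
      Det: some
      N: linguist
    NP
      Det: the
      AP
        Adj: nervous
      N: manuscript
Every word is introduced by a lexical rule and the phrasal rules combine the resulting categories into a single S.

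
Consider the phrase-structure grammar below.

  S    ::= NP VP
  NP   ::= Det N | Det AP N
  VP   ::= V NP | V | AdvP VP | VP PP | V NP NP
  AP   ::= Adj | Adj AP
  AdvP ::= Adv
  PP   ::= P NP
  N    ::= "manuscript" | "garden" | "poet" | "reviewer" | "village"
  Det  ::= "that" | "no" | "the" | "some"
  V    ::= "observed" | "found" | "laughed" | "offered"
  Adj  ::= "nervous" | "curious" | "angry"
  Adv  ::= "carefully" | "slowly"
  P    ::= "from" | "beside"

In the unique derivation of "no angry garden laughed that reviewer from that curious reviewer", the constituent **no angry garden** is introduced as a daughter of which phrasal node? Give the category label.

[S [NP [Det no] [AP [Adj angry]] [N garden]] [VP [VP [V laughed] [NP [Det that] [N reviewer]]] [PP [P from] [NP [Det that] [AP [Adj curious]] [N reviewer]]]]]
The span 'no angry garden' is the NP node built by NP → Det AP N.
Its mother is the S built by S → NP VP.

S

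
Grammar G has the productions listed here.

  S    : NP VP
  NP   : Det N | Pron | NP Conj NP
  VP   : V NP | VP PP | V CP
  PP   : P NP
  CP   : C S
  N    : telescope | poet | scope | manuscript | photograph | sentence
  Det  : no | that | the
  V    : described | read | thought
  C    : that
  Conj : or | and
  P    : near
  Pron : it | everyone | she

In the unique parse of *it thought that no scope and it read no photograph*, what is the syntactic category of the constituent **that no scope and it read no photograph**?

CP

S
  NP
    Pron: it
  VP
    V: thought
    CP
      C: that
      S
        NP
          NP
            Det: no
            N: scope
          Conj: and
          NP
            Pron: it
        VP
          V: read
          NP
            Det: no
            N: photograph
The span 'that no scope and it read no photograph' is the CP node built by CP → C S.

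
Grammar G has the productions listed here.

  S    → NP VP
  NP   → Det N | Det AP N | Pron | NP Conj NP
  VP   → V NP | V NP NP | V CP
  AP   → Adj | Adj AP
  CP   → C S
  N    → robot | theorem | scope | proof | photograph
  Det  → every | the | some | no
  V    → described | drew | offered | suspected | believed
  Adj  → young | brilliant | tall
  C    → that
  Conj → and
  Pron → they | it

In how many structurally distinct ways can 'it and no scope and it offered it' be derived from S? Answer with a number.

The two bracketings:
[S [NP [NP [Pron it]] [Conj and] [NP [NP [Det no] [N scope]] [Conj and] [NP [Pron it]]]] [VP [V offered] [NP [Pron it]]]]
[S [NP [NP [NP [Pron it]] [Conj and] [NP [Det no] [N scope]]] [Conj and] [NP [Pron it]]] [VP [V offered] [NP [Pron it]]]]
The trees differ in how a recursive rule is bracketed over the same span.

2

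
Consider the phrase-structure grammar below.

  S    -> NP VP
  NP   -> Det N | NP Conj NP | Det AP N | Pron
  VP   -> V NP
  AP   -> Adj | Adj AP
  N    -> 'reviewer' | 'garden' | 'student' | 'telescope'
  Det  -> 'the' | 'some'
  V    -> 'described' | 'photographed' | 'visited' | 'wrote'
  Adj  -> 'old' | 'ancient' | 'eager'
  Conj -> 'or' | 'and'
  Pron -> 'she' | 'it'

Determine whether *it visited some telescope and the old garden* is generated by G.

Grammatical

[S [NP [Pron it]] [VP [V visited] [NP [NP [Det some] [N telescope]] [Conj and] [NP [Det the] [AP [Adj old]] [N garden]]]]]
Each bracket corresponds to one application of a listed rule, so the string is derivable from S.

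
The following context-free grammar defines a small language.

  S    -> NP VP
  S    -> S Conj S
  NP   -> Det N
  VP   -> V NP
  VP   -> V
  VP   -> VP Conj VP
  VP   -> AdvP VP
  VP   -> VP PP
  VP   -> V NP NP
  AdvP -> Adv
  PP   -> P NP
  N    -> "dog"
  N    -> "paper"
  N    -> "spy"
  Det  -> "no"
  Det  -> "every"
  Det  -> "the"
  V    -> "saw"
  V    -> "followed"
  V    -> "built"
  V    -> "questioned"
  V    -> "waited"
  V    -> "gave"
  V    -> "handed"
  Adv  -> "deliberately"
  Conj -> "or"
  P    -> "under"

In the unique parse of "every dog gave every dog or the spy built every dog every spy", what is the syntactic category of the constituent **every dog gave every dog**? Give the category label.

[S [S [NP [Det every] [N dog]] [VP [V gave] [NP [Det every] [N dog]]]] [Conj or] [S [NP [Det the] [N spy]] [VP [V built] [NP [Det every] [N dog]] [NP [Det every] [N spy]]]]]
The span 'every dog gave every dog' is the S node built by S → NP VP.

S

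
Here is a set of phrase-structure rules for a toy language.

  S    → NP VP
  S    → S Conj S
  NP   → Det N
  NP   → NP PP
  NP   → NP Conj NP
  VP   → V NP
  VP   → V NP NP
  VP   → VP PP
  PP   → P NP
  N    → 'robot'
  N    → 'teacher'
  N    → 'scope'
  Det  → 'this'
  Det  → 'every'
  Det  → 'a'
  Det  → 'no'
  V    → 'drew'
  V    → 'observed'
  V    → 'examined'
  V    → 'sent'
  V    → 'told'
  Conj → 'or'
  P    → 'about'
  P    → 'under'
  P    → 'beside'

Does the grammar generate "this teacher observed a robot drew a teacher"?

Ungrammatical

For S → NP VP, the only prefix that parses as NP is 'this teacher', but the remainder 'observed a robot drew a teacher' is not a VP under these rules. The alternative S rule S → S Conj S likewise has no satisfying split.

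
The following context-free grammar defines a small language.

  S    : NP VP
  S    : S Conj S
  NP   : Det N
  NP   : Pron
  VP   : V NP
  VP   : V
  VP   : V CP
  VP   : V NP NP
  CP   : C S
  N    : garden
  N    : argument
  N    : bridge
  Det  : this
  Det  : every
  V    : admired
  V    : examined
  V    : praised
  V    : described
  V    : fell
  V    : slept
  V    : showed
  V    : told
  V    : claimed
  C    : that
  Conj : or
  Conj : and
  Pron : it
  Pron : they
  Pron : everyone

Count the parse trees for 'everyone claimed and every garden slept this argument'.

1

[S [S [NP [Pron everyone]] [VP [V claimed]]] [Conj and] [S [NP [Det every] [N garden]] [VP [V slept] [NP [Det this] [N argument]]]]]
No rule offers an alternative attachment or grouping for any span, so this is the only derivation.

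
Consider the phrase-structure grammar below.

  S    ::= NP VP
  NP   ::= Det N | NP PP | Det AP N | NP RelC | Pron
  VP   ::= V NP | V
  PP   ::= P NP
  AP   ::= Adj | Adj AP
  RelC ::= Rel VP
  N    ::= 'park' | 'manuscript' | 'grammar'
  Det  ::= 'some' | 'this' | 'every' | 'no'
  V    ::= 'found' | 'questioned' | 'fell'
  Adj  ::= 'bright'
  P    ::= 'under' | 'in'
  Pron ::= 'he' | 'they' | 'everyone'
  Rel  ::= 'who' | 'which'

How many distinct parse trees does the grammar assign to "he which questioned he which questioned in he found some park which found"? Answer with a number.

Two of the 3 distinct bracketings:
[S [NP [NP [NP [Pron he]] [RelC [Rel which] [VP [V questioned] [NP [NP [Pron he]] [RelC [Rel which] [VP [V questioned]]]]]]] [PP [P in] [NP [Pron he]]]] [VP [V found] [NP [NP [Det some] [N park]] [RelC [Rel which] [VP [V found]]]]]]
[S [NP [NP [NP [NP [Pron he]] [RelC [Rel which] [VP [V questioned] [NP [Pron he]]]]] [RelC [Rel which] [VP [V questioned]]]] [PP [P in] [NP [Pron he]]]] [VP [V found] [NP [NP [Det some] [N park]] [RelC [Rel which] [VP [V found]]]]]]
The trees differ in how a recursive rule is bracketed over the same span.

3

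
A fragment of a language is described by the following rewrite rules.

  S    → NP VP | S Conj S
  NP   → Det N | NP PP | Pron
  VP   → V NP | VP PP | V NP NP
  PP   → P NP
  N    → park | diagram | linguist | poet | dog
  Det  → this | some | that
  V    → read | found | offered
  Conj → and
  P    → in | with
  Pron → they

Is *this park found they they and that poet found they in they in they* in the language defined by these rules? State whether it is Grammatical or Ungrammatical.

S
  S
    NP
      Det: this
      N: park
    VP
      V: found
      NP
        Pron: they
      NP
        Pron: they
  Conj: and
  S
    NP
      Det: that
      N: poet
    VP
      V: found
      NP
        NP
          Pron: they
        PP
          P: in
          NP
            NP
              Pron: they
            PP
              P: in
              NP
                Pron: they
Every word is introduced by a lexical rule and the phrasal rules combine the resulting categories into a single S.

Grammatical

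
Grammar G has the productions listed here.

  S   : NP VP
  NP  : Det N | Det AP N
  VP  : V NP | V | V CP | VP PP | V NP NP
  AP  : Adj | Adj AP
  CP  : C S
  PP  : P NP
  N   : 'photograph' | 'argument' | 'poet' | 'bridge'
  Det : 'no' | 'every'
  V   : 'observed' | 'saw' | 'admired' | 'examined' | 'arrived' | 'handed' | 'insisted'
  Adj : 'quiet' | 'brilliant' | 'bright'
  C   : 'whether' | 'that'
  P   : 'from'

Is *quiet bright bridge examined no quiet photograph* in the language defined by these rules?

Ungrammatical

For S → NP VP, no prefix of the string parses as an NP.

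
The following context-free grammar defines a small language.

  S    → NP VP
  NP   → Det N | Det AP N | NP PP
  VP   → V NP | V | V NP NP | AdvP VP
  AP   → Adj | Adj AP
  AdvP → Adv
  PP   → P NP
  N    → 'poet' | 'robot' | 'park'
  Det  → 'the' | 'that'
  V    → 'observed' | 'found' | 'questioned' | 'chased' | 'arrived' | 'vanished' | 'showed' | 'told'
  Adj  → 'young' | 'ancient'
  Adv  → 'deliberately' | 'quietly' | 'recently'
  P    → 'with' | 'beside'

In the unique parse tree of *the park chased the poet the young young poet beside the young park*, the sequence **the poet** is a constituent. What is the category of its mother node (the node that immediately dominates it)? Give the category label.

VP

S
  NP
    Det: the
    N: park
  VP
    V: chased
    NP
      Det: the
      N: poet
    NP
      NP
        Det: the
        AP
          Adj: young
          AP
            Adj: young
        N: poet
      PP
        P: beside
        NP
          Det: the
          AP
            Adj: young
          N: park
The span 'the poet' is the NP node built by NP → Det N.
Its mother is the VP built by VP → V NP NP.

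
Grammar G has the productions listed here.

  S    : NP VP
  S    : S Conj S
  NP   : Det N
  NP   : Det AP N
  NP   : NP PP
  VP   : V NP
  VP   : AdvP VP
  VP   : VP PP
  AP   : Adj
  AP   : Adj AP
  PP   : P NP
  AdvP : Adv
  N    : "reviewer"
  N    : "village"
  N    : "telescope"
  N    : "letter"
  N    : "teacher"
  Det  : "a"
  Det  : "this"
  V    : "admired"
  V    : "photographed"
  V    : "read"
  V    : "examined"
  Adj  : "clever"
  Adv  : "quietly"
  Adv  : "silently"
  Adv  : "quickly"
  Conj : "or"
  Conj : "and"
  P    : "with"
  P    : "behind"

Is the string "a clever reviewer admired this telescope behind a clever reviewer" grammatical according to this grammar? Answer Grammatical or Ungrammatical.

S
  NP
    Det: a
    AP
      Adj: clever
    N: reviewer
  VP
    V: admired
    NP
      NP
        Det: this
        N: telescope
      PP
        P: behind
        NP
          Det: a
          AP
            Adj: clever
          N: reviewer
Each bracket corresponds to one application of a listed rule, so the string is derivable from S.

Grammatical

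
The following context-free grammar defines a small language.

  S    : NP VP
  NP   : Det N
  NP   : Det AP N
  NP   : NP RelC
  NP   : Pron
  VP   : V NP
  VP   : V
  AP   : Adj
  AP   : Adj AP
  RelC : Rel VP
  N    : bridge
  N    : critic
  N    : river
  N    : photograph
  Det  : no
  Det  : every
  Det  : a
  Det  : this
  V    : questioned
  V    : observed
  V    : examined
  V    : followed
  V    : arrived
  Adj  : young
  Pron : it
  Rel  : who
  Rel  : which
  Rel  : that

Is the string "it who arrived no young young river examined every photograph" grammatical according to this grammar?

S
  NP
    NP
      Pron: it
    RelC
      Rel: who
      VP
        V: arrived
        NP
          Det: no
          AP
            Adj: young
            AP
              Adj: young
          N: river
  VP
    V: examined
    NP
      Det: every
      N: photograph
Every word is introduced by a lexical rule and the phrasal rules combine the resulting categories into a single S.

Grammatical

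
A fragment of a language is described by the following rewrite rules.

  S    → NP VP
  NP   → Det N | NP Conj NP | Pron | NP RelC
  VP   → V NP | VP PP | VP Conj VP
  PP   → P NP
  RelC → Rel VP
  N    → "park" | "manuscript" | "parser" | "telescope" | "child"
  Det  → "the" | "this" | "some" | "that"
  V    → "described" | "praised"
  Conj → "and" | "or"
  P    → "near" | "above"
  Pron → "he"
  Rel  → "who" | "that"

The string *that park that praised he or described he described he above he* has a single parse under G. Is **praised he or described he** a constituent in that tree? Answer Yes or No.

[S [NP [NP [Det that] [N park]] [RelC [Rel that] [VP [VP [V praised] [NP [Pron he]]] [Conj or] [VP [V described] [NP [Pron he]]]]]] [VP [VP [V described] [NP [Pron he]]] [PP [P above] [NP [Pron he]]]]]
The words 'praised he or described he' are exhaustively dominated by a single VP node (built by VP → VP Conj VP), so they form a constituent.

Yes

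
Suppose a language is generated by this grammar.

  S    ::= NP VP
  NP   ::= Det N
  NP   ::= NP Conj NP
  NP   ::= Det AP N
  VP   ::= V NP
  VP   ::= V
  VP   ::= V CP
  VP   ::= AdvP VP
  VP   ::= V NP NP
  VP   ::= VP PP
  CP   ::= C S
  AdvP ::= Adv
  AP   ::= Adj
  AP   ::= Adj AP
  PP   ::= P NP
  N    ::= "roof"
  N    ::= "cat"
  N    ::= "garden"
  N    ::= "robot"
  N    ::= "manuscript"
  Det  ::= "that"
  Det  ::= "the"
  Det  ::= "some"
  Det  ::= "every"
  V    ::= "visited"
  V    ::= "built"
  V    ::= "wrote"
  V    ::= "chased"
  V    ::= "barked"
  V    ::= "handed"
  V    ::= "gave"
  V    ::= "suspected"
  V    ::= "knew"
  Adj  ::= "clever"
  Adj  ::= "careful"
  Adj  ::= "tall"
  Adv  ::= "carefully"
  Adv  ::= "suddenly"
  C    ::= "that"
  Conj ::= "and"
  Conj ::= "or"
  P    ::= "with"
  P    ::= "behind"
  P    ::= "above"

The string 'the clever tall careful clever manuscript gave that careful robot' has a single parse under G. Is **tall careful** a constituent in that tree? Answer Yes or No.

No

[S [NP [Det the] [AP [Adj clever] [AP [Adj tall] [AP [Adj careful] [AP [Adj clever]]]]] [N manuscript]] [VP [V gave] [NP [Det that] [AP [Adj careful]] [N robot]]]]
The smallest constituent containing 'tall careful' is the AP spanning 'tall careful clever'; no single node in the tree dominates exactly the given words.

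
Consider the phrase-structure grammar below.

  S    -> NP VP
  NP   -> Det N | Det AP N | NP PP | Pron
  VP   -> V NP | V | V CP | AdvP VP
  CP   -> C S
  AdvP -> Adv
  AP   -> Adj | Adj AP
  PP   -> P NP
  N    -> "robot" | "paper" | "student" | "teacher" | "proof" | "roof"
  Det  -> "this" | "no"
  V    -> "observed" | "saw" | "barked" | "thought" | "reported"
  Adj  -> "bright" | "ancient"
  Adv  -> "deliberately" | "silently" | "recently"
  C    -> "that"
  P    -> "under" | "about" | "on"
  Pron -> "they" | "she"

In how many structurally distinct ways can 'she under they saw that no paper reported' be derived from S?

1

[S [NP [NP [Pron she]] [PP [P under] [NP [Pron they]]]] [VP [V saw] [CP [C that] [S [NP [Det no] [N paper]] [VP [V reported]]]]]]
No rule offers an alternative attachment or grouping for any span, so this is the only derivation.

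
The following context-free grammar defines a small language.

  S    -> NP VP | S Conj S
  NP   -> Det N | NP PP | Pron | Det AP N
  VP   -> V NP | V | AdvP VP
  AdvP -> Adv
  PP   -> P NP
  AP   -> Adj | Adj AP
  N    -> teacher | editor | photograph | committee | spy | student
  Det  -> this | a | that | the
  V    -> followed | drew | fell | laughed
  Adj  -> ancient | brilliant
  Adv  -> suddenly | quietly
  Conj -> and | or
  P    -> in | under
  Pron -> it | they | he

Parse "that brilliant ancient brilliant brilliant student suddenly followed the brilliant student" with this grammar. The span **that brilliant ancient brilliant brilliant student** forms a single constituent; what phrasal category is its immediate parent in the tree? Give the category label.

[S [NP [Det that] [AP [Adj brilliant] [AP [Adj ancient] [AP [Adj brilliant] [AP [Adj brilliant]]]]] [N student]] [VP [AdvP [Adv suddenly]] [VP [V followed] [NP [Det the] [AP [Adj brilliant]] [N student]]]]]
The span 'that brilliant ancient brilliant brilliant student' is the NP node built by NP → Det AP N.
Its mother is the S built by S → NP VP.

S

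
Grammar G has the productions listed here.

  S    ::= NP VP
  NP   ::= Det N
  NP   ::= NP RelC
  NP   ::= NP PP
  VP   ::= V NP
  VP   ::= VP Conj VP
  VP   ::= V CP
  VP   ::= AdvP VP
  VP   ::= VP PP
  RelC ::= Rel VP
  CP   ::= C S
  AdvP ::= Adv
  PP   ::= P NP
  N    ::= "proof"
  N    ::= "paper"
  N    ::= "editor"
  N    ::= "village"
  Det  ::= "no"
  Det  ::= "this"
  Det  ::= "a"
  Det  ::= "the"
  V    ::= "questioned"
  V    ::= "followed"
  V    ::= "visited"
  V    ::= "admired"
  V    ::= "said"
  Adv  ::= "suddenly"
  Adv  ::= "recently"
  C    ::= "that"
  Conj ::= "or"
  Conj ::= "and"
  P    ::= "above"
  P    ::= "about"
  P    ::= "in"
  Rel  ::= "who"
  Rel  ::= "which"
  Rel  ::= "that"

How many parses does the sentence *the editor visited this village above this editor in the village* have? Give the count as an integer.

Two of the 5 distinct bracketings:
[S [NP [Det the] [N editor]] [VP [V visited] [NP [NP [Det this] [N village]] [PP [P above] [NP [NP [Det this] [N editor]] [PP [P in] [NP [Det the] [N village]]]]]]]]
[S [NP [Det the] [N editor]] [VP [V visited] [NP [NP [NP [Det this] [N village]] [PP [P above] [NP [Det this] [N editor]]]] [PP [P in] [NP [Det the] [N village]]]]]]
The trees differ in how a recursive rule is bracketed over the same span.

5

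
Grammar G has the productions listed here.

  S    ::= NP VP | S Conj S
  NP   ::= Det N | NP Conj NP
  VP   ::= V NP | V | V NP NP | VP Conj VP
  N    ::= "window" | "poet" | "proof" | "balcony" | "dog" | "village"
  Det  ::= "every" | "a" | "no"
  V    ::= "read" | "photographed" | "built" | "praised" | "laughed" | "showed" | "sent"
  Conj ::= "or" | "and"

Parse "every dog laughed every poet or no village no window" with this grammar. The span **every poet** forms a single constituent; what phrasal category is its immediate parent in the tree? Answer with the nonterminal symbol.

NP

S
  NP
    Det: every
    N: dog
  VP
    V: laughed
    NP
      NP
        Det: every
        N: poet
      Conj: or
      NP
        Det: no
        N: village
    NP
      Det: no
      N: window
The span 'every poet' is the NP node built by NP → Det N.
Its mother is the NP built by NP → NP Conj NP.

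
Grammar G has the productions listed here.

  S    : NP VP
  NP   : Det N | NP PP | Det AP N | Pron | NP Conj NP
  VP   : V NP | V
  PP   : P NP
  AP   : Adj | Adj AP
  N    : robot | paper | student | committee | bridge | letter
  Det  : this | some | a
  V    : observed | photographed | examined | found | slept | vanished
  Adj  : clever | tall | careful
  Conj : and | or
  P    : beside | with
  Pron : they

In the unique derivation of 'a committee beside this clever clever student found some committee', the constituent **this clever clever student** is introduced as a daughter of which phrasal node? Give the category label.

[S [NP [NP [Det a] [N committee]] [PP [P beside] [NP [Det this] [AP [Adj clever] [AP [Adj clever]]] [N student]]]] [VP [V found] [NP [Det some] [N committee]]]]
The span 'this clever clever student' is the NP node built by NP → Det AP N.
Its mother is the PP built by PP → P NP.

PP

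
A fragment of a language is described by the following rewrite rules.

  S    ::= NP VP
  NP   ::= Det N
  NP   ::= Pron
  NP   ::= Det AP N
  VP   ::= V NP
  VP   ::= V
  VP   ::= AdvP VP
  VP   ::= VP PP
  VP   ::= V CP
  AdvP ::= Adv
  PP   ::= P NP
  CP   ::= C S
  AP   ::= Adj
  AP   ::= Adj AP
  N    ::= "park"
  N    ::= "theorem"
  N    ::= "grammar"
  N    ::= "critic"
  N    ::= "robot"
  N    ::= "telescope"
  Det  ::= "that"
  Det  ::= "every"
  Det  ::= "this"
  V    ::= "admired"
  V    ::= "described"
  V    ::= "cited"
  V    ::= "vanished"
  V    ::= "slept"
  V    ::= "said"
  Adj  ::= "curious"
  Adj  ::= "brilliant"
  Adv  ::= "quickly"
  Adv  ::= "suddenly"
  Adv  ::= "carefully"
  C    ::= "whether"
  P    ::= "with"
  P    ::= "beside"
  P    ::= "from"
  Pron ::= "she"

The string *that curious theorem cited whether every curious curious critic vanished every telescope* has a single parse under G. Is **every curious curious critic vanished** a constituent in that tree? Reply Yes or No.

[S [NP [Det that] [AP [Adj curious]] [N theorem]] [VP [V cited] [CP [C whether] [S [NP [Det every] [AP [Adj curious] [AP [Adj curious]]] [N critic]] [VP [V vanished] [NP [Det every] [N telescope]]]]]]]
The smallest constituent containing 'every curious curious critic vanished' is the S spanning 'every curious curious critic vanished every telescope'; no single node in the tree dominates exactly the given words.

No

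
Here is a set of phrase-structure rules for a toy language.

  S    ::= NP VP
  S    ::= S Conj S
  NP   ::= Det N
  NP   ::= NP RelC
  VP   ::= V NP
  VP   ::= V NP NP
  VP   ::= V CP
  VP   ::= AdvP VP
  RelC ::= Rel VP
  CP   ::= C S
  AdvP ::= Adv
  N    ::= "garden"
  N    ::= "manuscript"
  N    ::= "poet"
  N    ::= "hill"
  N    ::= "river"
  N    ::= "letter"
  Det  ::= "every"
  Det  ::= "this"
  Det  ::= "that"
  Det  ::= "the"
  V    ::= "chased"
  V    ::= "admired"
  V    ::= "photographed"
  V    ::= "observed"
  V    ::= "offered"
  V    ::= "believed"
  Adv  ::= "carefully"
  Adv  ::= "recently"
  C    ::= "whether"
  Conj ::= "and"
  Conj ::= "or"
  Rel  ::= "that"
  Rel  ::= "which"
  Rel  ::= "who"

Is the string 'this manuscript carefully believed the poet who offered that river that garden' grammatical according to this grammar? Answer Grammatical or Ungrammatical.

S
  NP
    Det: this
    N: manuscript
  VP
    AdvP
      Adv: carefully
    VP
      V: believed
      NP
        NP
          Det: the
          N: poet
        RelC
          Rel: who
          VP
            V: offered
            NP
              Det: that
              N: river
            NP
              Det: that
              N: garden
Each bracket corresponds to one application of a listed rule, so the string is derivable from S.

Grammatical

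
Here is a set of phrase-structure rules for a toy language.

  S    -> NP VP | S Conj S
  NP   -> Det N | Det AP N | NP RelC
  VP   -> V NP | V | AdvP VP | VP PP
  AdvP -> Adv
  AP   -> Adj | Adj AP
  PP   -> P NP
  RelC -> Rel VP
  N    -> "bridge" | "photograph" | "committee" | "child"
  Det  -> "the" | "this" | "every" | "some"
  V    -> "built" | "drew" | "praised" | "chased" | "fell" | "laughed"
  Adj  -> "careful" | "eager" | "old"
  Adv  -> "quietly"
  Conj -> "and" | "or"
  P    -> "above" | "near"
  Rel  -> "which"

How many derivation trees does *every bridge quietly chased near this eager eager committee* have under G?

2

The two bracketings:
[S [NP [Det every] [N bridge]] [VP [AdvP [Adv quietly]] [VP [VP [V chased]] [PP [P near] [NP [Det this] [AP [Adj eager] [AP [Adj eager]]] [N committee]]]]]]
[S [NP [Det every] [N bridge]] [VP [VP [AdvP [Adv quietly]] [VP [V chased]]] [PP [P near] [NP [Det this] [AP [Adj eager] [AP [Adj eager]]] [N committee]]]]]
The trees differ in how a recursive rule is bracketed over the same span.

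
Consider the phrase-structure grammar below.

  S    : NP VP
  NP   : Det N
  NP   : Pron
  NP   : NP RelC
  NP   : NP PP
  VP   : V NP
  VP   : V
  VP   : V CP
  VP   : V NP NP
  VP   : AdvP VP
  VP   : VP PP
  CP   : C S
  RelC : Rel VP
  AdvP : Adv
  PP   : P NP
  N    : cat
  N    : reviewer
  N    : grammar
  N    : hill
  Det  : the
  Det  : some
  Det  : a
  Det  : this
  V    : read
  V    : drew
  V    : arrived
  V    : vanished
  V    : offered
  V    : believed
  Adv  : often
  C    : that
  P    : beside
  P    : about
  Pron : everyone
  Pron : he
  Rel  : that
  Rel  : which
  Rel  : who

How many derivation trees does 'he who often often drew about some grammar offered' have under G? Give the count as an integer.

4

Two of the 4 distinct bracketings:
[S [NP [NP [Pron he]] [RelC [Rel who] [VP [AdvP [Adv often]] [VP [AdvP [Adv often]] [VP [VP [V drew]] [PP [P about] [NP [Det some] [N grammar]]]]]]]] [VP [V offered]]]
[S [NP [NP [Pron he]] [RelC [Rel who] [VP [AdvP [Adv often]] [VP [VP [AdvP [Adv often]] [VP [V drew]]] [PP [P about] [NP [Det some] [N grammar]]]]]]] [VP [V offered]]]
The trees differ in how a recursive rule is bracketed over the same span.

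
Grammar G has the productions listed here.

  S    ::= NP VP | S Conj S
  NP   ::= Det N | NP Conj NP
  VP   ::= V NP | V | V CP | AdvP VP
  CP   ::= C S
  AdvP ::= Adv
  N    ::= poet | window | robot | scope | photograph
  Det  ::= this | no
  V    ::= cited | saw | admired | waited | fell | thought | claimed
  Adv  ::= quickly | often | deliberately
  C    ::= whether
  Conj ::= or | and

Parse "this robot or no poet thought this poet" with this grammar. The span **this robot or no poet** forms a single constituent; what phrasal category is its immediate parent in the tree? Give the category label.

S
  NP
    NP
      Det: this
      N: robot
    Conj: or
    NP
      Det: no
      N: poet
  VP
    V: thought
    NP
      Det: this
      N: poet
The span 'this robot or no poet' is the NP node built by NP → NP Conj NP.
Its mother is the S built by S → NP VP.

S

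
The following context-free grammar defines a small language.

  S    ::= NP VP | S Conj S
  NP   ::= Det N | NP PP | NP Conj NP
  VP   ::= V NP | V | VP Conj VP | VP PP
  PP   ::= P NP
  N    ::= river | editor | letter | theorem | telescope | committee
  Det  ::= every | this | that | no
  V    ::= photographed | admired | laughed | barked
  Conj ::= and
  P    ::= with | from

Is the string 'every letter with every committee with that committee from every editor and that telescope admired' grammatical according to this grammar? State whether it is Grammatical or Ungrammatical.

Grammatical

S
  NP
    NP
      Det: every
      N: letter
    PP
      P: with
      NP
        NP
          Det: every
          N: committee
        PP
          P: with
          NP
            NP
              Det: that
              N: committee
            PP
              P: from
              NP
                NP
                  Det: every
                  N: editor
                Conj: and
                NP
                  Det: that
                  N: telescope
  VP
    V: admired
Each bracket corresponds to one application of a listed rule, so the string is derivable from S.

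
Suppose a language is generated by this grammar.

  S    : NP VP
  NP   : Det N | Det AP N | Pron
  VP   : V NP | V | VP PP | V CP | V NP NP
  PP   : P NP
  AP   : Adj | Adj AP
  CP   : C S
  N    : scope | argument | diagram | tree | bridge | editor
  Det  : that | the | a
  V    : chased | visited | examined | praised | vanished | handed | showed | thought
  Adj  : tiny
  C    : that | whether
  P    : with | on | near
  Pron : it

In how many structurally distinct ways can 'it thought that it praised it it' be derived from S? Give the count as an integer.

[S [NP [Pron it]] [VP [V thought] [CP [C that] [S [NP [Pron it]] [VP [V praised] [NP [Pron it]] [NP [Pron it]]]]]]]
No rule offers an alternative attachment or grouping for any span, so this is the only derivation.

1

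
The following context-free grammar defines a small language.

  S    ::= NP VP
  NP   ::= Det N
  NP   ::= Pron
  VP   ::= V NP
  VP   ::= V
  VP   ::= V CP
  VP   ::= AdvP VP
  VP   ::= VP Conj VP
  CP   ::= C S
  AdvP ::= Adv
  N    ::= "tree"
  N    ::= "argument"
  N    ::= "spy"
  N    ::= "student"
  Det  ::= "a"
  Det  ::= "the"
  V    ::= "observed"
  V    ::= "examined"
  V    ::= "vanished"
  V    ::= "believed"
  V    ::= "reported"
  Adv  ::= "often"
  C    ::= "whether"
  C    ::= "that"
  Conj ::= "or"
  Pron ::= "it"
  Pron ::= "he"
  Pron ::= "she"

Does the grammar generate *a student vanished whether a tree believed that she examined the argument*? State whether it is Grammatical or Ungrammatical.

S
  NP
    Det: a
    N: student
  VP
    V: vanished
    CP
      C: whether
      S
        NP
          Det: a
          N: tree
        VP
          V: believed
          CP
            C: that
            S
              NP
                Pron: she
              VP
                V: examined
                NP
                  Det: the
                  N: argument
The bracketing above is licensed at every node by one of the given productions, with S at the root.

Grammatical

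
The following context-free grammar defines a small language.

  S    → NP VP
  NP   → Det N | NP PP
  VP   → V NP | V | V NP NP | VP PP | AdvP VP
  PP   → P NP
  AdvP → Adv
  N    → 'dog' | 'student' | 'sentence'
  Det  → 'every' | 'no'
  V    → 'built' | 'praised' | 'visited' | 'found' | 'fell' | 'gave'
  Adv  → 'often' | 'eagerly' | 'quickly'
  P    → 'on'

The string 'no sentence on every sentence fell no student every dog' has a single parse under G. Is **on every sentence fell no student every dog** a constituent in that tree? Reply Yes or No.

No

[S [NP [NP [Det no] [N sentence]] [PP [P on] [NP [Det every] [N sentence]]]] [VP [V fell] [NP [Det no] [N student]] [NP [Det every] [N dog]]]]
The smallest constituent containing 'on every sentence fell no student every dog' is the S spanning 'no sentence on every sentence fell no student every dog'; no single node in the tree dominates exactly the given words.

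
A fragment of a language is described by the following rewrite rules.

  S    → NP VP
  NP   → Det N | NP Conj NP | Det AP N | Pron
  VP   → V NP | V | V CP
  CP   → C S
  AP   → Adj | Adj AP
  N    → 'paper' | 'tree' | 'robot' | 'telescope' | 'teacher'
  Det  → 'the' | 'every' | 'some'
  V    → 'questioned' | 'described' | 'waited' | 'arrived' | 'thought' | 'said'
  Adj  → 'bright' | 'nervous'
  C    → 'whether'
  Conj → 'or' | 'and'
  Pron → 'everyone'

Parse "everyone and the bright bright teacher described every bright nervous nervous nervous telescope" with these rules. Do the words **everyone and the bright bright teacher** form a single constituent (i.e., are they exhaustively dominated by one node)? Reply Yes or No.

[S [NP [NP [Pron everyone]] [Conj and] [NP [Det the] [AP [Adj bright] [AP [Adj bright]]] [N teacher]]] [VP [V described] [NP [Det every] [AP [Adj bright] [AP [Adj nervous] [AP [Adj nervous] [AP [Adj nervous]]]]] [N telescope]]]]
The words 'everyone and the bright bright teacher' are exhaustively dominated by a single NP node (built by NP → NP Conj NP), so they form a constituent.

Yes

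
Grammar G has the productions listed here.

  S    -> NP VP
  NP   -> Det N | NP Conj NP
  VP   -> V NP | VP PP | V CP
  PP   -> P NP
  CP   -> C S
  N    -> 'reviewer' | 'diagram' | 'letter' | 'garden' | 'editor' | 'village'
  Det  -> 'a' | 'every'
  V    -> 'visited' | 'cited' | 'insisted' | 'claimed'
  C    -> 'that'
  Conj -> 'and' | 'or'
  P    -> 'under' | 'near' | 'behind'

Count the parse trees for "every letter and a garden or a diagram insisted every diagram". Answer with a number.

The two bracketings:
[S [NP [NP [Det every] [N letter]] [Conj and] [NP [NP [Det a] [N garden]] [Conj or] [NP [Det a] [N diagram]]]] [VP [V insisted] [NP [Det every] [N diagram]]]]
[S [NP [NP [NP [Det every] [N letter]] [Conj and] [NP [Det a] [N garden]]] [Conj or] [NP [Det a] [N diagram]]] [VP [V insisted] [NP [Det every] [N diagram]]]]
The trees differ in how a recursive rule is bracketed over the same span.

2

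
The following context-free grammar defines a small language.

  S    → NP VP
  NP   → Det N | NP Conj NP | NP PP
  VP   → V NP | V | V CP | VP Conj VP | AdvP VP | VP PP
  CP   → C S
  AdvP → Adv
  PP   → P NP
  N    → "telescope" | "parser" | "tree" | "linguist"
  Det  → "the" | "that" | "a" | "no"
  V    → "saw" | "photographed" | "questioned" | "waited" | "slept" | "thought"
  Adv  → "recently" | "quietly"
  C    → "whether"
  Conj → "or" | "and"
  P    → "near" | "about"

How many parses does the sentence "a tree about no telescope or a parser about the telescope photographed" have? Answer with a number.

5

Two of the 5 distinct bracketings:
[S [NP [NP [NP [Det a] [N tree]] [PP [P about] [NP [Det no] [N telescope]]]] [Conj or] [NP [NP [Det a] [N parser]] [PP [P about] [NP [Det the] [N telescope]]]]] [VP [V photographed]]]
[S [NP [NP [Det a] [N tree]] [PP [P about] [NP [NP [Det no] [N telescope]] [Conj or] [NP [NP [Det a] [N parser]] [PP [P about] [NP [Det the] [N telescope]]]]]]] [VP [V photographed]]]
The trees differ in how a recursive rule is bracketed over the same span.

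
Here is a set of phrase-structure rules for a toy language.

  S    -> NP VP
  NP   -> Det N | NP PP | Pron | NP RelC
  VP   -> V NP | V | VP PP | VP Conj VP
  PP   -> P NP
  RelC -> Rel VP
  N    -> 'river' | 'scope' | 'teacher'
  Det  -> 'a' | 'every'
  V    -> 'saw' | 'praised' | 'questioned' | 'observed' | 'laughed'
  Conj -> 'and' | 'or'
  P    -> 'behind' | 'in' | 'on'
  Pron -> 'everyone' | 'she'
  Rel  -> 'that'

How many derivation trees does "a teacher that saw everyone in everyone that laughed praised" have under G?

7

Two of the 7 distinct bracketings:
[S [NP [NP [NP [Det a] [N teacher]] [RelC [Rel that] [VP [V saw] [NP [Pron everyone]]]]] [PP [P in] [NP [NP [Pron everyone]] [RelC [Rel that] [VP [V laughed]]]]]] [VP [V praised]]]
[S [NP [NP [Det a] [N teacher]] [RelC [Rel that] [VP [V saw] [NP [NP [Pron everyone]] [PP [P in] [NP [NP [Pron everyone]] [RelC [Rel that] [VP [V laughed]]]]]]]]] [VP [V praised]]]
The trees differ in how a recursive rule is bracketed over the same span.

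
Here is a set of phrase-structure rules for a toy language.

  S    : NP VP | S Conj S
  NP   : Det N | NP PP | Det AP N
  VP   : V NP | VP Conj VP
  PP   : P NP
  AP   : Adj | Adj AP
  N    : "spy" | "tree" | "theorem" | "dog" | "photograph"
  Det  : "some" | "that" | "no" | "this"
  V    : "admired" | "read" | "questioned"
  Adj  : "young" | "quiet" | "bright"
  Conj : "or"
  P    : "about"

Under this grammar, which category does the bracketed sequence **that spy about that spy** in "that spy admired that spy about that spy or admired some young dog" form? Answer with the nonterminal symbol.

S
  NP
    Det: that
    N: spy
  VP
    VP
      V: admired
      NP
        NP
          Det: that
          N: spy
        PP
          P: about
          NP
            Det: that
            N: spy
    Conj: or
    VP
      V: admired
      NP
        Det: some
        AP
          Adj: young
        N: dog
The span 'that spy about that spy' is the NP node built by NP → NP PP.

NP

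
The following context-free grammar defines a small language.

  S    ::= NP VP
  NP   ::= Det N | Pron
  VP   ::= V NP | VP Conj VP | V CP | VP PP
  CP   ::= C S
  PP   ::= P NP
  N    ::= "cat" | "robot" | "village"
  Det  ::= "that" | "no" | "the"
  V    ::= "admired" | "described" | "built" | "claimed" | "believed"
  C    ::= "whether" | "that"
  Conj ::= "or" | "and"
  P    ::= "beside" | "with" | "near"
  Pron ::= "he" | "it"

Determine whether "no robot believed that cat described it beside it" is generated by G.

For S → NP VP, the only prefix that parses as NP is 'no robot', but the remainder 'believed that cat described it beside it' is not a VP under these rules.

Ungrammatical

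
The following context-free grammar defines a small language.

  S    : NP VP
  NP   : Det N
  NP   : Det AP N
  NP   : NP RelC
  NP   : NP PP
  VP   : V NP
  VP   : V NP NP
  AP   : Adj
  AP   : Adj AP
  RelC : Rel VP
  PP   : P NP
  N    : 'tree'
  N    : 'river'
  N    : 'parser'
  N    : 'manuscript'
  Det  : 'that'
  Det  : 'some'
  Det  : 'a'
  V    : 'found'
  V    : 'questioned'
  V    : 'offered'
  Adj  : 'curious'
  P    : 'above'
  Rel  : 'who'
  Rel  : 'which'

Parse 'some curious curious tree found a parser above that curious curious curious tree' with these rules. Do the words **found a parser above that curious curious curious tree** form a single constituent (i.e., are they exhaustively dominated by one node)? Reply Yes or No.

Yes

[S [NP [Det some] [AP [Adj curious] [AP [Adj curious]]] [N tree]] [VP [V found] [NP [NP [Det a] [N parser]] [PP [P above] [NP [Det that] [AP [Adj curious] [AP [Adj curious] [AP [Adj curious]]]] [N tree]]]]]]
The words 'found a parser above that curious curious curious tree' are exhaustively dominated by a single VP node (built by VP → V NP), so they form a constituent.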